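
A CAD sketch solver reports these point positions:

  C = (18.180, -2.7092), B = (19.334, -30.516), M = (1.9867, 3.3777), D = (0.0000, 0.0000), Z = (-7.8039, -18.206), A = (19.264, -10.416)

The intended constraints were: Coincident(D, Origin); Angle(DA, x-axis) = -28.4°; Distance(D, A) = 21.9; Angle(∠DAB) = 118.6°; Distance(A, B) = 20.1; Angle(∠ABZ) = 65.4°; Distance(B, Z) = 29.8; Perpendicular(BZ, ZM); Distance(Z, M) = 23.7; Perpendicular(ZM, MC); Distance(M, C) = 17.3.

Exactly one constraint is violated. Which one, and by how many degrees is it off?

Perpendicular(ZM, MC) — off by 3.80°.

D = (0.00, 0.00) ✓; DA at -28.40° ✓; |DA| = 21.90 ✓; ∠DAB = 118.6° ✓; |AB| = 20.10 ✓; ∠ABZ = 65.40° ✓; |BZ| = 29.80 ✓; ∠(BZ, ZM) = 90.00° ✓; |ZM| = 23.70 ✓; ∠(ZM, MC) = 86.20° ✗; |MC| = 17.30 ✓.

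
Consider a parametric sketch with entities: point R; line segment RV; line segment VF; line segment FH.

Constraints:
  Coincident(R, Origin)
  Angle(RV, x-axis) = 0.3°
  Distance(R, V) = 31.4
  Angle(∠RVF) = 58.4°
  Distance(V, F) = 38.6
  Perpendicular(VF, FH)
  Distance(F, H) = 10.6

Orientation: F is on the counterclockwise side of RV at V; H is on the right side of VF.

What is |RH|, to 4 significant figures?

43.42

R is at the origin; RV runs at 0.3° with length 31.4, so V = 31.4·(cos 0.3°, sin 0.3°) = (31.40, 0.1644). ∠RVF = 58.4°, so VF runs at 0.3° + (180° − 58.4°) = 121.9° from the x-axis; with |VF| = 38.6, F = V + 38.6·(cos 121.9°, sin 121.9°) = (11.00, 32.93). VF is perpendicular to FH; with |FH| = 10.6 on the right of VF, H = F + 10.6·(0.8490, 0.5284) = (20.00, 38.54). Then |RH| = |H − R| = 43.42.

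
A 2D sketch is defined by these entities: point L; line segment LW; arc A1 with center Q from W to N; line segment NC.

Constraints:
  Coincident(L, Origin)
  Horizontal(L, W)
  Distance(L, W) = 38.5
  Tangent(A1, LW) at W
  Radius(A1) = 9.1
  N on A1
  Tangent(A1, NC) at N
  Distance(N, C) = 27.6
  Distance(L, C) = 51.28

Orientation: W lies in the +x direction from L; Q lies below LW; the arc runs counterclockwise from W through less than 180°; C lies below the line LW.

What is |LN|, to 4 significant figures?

31.44

L is at the origin; LW is horizontal with |LW| = 38.5 and W on the +x side, so W = (38.50, 0.000). A1 meets LW tangentially, so QW is at right angles to LW, so Q = W + (0, -9.1) = (38.50, -9.100). Since QN ⟂ NC (tangency), |QC| = √(9.1² + 27.6²) = 29.06 regardless of where N sits on A1. So C lies on both circle(L, 51.28) and circle(Q, 29.06); the below-LW intersection is C = (34.55, -37.89). N is the foot of the tangent from C: N = (29.55, -10.75).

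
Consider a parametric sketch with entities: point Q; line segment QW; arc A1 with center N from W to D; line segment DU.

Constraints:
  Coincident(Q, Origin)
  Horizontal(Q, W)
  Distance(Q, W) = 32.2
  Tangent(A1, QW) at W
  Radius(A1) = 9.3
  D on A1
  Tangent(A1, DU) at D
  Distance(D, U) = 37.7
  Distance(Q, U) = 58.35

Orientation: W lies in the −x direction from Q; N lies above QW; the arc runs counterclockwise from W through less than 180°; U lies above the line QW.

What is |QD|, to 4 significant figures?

26.01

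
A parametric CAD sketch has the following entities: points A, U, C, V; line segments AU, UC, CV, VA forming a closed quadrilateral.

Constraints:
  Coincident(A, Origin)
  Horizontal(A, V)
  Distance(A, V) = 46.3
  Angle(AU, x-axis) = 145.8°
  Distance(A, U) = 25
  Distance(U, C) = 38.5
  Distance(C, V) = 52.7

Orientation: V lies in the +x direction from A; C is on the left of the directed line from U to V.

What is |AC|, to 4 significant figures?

39.03

A is at the origin; AV is horizontal with |AV| = 46.3 and V in +x, so V = (46.3, 0). AU runs at 145.8° with |AU| = 25.0, so U = (-20.68, 14.05). C is determined by |UC| = 38.5 and |CV| = 52.7 together: it lies at the intersection of circle(U, 38.5) and circle(V, 52.7). With |UV| = 68.44, the foot of the radical line on UV is 24.76 from U and the perpendicular offset is √(38.5² − 24.76²) = 29.49. Taking the left-of-UV solution: C = (9.606, 37.83).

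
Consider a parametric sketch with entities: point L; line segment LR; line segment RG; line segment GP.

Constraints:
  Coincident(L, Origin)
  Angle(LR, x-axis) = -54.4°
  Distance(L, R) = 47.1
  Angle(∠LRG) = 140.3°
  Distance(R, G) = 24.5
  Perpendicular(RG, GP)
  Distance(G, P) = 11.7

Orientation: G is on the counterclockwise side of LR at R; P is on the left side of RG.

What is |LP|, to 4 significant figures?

63.46

∠LRG = 140.3°, so RG runs at -54.4° + (180° − 140.3°) = -14.70° from the x-axis; with |RG| = 24.5, G = R + 24.5·(cos -14.70°, sin -14.70°) = (51.12, -44.51). The perpendicularity gives GP at right angles to RG; with |GP| = 11.7 on the left of RG, P = G + 11.7·(0.2538, 0.9673) = (54.09, -33.20). Then |LP| = |P − L| = 63.46.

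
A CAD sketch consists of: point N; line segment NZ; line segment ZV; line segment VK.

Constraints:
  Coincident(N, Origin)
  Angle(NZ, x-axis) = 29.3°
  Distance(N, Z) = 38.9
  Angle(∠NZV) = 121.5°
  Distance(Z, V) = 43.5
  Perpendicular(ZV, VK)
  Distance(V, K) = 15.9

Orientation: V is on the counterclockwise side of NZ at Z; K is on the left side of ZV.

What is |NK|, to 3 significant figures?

66.1

N is at the origin; NZ runs at 29.3° with length 38.9, so Z = 38.9·(cos 29.3°, sin 29.3°) = (33.9, 19.0). ∠NZV = 121.5°, so ZV runs at 29.3° + (180° − 121.5°) = 87.8° from the x-axis; with |ZV| = 43.5, V = Z + 43.5·(cos 87.8°, sin 87.8°) = (35.6, 62.5). ZV is perpendicular to VK; with |VK| = 15.9 on the left of ZV, K = V + 15.9·(-0.999, 0.0384) = (19.7, 63.1). Then |NK| = |K − N| = 66.1.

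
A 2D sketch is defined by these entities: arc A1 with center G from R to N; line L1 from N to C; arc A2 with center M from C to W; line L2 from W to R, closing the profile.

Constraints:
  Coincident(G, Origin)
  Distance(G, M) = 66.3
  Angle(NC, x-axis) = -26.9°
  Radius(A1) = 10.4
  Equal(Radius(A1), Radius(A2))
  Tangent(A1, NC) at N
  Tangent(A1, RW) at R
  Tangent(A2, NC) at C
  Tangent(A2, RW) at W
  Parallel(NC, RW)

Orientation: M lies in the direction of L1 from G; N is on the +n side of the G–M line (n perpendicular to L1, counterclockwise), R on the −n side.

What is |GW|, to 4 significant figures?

67.11

The slot axis is L1's direction at -26.9°, so u = (cos -26.9°, sin -26.9°) = (0.8918, -0.4524) and n = (−sin -26.9°, cos -26.9°) = (0.4524, 0.8918). G is at the origin and M lies 66.3 along u from G, so M = 66.3·u = (59.13, -30.00). Tangency of A1 to both parallel lines with radius 10.4 puts N and R at G ± 10.4·n: N = (4.705, 9.275), R = (-4.705, -9.275). Equal radii place C and W the same way about M: C = M + 10.4·n = (63.83, -20.72), W = M − 10.4·n = (54.42, -39.27). Then |GW| = |W − G| = 67.11.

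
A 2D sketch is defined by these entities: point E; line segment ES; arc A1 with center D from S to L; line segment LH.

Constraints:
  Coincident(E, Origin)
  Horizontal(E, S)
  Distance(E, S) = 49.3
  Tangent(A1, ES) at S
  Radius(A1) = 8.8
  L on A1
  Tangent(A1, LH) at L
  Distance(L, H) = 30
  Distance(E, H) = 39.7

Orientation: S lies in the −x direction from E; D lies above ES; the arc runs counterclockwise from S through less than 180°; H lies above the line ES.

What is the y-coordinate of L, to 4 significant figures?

4.223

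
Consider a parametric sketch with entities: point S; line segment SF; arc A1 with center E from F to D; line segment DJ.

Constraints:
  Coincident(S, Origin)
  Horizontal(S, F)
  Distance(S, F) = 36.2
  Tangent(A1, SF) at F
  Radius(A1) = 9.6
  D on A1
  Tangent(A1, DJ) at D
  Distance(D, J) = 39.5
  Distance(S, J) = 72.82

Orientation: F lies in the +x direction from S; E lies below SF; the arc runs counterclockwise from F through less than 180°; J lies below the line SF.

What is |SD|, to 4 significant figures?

33.89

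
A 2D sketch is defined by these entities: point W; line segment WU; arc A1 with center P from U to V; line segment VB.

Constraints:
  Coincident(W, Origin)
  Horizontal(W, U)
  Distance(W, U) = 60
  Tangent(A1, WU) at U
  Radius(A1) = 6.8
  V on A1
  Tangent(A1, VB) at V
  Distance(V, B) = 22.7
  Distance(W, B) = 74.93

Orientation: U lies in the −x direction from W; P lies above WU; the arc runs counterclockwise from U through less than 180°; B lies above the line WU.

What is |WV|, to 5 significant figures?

55.886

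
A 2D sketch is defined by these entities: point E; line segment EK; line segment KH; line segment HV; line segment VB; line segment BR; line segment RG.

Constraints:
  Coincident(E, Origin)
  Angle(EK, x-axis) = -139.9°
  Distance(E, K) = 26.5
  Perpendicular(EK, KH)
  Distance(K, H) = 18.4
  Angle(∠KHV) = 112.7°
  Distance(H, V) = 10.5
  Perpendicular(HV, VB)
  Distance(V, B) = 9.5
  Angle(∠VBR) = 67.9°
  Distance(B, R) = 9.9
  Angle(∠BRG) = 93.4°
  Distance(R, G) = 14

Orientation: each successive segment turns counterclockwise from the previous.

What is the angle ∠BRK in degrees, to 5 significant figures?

104.86°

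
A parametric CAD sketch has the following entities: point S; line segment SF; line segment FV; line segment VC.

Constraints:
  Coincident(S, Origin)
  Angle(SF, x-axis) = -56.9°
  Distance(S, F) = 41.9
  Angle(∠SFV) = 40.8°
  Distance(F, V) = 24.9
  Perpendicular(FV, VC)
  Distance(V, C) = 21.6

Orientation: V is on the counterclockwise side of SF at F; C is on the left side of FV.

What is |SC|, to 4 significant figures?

8.937

S is at the origin; SF runs at -56.9° with length 41.9, so F = 41.9·(cos -56.9°, sin -56.9°) = (22.88, -35.10). ∠SFV = 40.8°, so FV runs at -56.9° + (180° − 40.8°) = 82.30° from the x-axis; with |FV| = 24.9, V = F + 24.9·(cos 82.30°, sin 82.30°) = (26.22, -10.42). FV ⟂ VC; with |VC| = 21.6 on the left of FV, C = V + 21.6·(-0.9910, 0.1340) = (4.813, -7.531). Then |SC| = |C − S| = 8.937.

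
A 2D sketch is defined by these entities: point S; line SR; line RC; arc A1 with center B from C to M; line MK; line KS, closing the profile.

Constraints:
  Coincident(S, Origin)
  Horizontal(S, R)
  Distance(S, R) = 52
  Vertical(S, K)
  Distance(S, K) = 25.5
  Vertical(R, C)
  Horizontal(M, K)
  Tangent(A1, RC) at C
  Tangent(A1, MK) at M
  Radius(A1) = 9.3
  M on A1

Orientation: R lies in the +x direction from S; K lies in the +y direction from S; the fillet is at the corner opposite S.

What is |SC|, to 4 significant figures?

54.47

S is at the origin; S and R share the same y with |SR| = 52.0 and R on the +x side, so R = (52.00, 0.000). S and K share the same x with |SK| = 25.5 and K on the +y side, so K = (0.000, 25.50). The virtual corner opposite S is at (52.00, 25.50). The tangent condition forces BC to be normal to RC and since A1 is tangent to MK there, BM ⟂ MK, with radius 9.3, so the center B sits 9.3 in from both sides at B = (42.70, 16.20). That places the tangent points at C = (52.00, 16.20) on RC and M = (42.70, 25.50) on MK. Then |SC| = |C − S| = 54.47.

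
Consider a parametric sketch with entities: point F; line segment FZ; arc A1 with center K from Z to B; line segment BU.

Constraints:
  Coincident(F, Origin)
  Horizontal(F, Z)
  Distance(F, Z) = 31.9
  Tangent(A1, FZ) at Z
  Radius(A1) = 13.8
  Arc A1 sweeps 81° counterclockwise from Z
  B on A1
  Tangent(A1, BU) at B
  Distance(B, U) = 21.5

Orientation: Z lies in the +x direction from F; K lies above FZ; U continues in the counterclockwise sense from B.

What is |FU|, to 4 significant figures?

58.92

F is at the origin; F and Z share the same y with |FZ| = 31.9 and Z on the +x side, so Z = (31.90, 0.000). Tangency of A1 to FZ means the radius KZ is perpendicular to FZ, so K = Z + (0, 13.8) = (31.90, 13.80). On A1, Z sits at bearing -90° from K; an 81° counterclockwise sweep puts B at bearing -9°, so B = K + 13.8·(cos -9°, sin -9°) = (45.53, 11.64). The tangent condition forces KB to be normal to BU, so BU runs along (−sin -9°, cos -9°); with |BU| = 21.5, U = (48.89, 32.88). Then |FU| = |U − F| = 58.92.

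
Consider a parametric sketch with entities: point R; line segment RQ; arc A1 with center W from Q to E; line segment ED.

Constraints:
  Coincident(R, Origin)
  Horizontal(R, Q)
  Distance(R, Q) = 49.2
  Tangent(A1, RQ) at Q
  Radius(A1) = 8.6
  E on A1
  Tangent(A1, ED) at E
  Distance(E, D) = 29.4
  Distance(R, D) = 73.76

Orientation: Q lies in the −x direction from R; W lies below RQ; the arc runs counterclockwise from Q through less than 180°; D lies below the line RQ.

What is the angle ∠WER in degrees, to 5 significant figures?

21.139°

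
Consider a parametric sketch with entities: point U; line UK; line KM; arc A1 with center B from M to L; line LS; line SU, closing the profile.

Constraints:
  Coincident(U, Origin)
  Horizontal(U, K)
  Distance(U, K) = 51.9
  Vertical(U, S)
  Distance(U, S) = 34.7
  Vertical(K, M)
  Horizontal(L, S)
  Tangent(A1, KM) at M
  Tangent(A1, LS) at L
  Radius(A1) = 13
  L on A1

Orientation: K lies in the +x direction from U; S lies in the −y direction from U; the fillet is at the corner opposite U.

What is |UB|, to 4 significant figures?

44.54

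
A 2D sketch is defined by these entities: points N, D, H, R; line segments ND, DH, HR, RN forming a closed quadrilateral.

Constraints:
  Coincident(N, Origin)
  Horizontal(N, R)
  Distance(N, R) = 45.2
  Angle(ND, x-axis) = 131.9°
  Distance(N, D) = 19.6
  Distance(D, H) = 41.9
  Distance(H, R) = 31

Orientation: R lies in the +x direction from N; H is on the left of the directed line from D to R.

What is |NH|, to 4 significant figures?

37.35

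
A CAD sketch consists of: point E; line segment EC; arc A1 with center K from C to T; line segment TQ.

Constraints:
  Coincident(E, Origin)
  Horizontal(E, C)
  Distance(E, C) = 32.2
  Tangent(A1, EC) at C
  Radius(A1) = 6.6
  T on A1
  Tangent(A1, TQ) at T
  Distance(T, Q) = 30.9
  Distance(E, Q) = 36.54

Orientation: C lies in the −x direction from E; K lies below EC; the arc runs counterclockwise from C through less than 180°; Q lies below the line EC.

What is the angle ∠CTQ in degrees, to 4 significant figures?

112.7°

E is at the origin; EC is horizontal with |EC| = 32.2 and C on the −x side, so C = (-32.20, 0.000). A1 meets EC tangentially, so KC is at right angles to EC, so K = C + (0, -6.6) = (-32.20, -6.600). Since KT ⟂ TQ (tangency), |KQ| = √(6.6² + 30.9²) = 31.60 regardless of where T sits on A1. So Q lies on both circle(E, 36.54) and circle(K, 31.60); the below-EC intersection is Q = (-15.19, -33.23). T is the foot of the tangent from Q: T = (-36.90, -11.24).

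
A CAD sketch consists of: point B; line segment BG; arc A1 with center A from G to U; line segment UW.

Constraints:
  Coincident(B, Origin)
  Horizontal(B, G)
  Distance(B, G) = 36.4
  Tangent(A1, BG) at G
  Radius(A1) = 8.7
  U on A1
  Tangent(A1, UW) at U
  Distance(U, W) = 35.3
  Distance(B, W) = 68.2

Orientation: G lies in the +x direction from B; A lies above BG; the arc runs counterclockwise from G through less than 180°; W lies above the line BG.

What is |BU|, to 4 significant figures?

45.09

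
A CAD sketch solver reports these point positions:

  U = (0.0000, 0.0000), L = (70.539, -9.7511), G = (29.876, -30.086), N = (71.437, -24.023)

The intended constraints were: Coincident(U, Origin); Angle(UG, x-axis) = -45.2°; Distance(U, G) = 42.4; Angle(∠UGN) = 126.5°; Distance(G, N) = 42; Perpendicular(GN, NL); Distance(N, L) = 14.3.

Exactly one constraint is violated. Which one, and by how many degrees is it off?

Perpendicular(GN, NL) — off by 4.70°.

U = (0.00, 0.00) ✓; UG at -45.20° ✓; |UG| = 42.40 ✓; ∠UGN = 126.5° ✓; |GN| = 42.00 ✓; ∠(GN, NL) = 85.30° ✗; |NL| = 14.30 ✓.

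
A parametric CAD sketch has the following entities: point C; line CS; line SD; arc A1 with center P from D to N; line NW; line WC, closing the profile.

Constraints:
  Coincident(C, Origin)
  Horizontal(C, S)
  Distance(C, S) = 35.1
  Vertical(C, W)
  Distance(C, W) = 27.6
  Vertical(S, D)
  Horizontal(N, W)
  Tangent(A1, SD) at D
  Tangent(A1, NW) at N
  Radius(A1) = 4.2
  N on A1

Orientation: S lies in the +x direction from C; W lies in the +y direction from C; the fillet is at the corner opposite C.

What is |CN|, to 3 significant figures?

41.4

C is at the origin; C and S share the same y with |CS| = 35.1 and S on the +x side, so S = (35.1, 0.00). CW is vertical with |CW| = 27.6 and W on the +y side, so W = (0.00, 27.6). The virtual corner opposite C is at (35.1, 27.6). Since A1 is tangent to SD there, PD ⟂ SD and the tangent condition forces PN to be normal to NW, with radius 4.2, so the center P sits 4.2 in from both sides at P = (30.9, 23.4). That places the tangent points at D = (35.1, 23.4) on SD and N = (30.9, 27.6) on NW. Then |CN| = |N − C| = 41.4.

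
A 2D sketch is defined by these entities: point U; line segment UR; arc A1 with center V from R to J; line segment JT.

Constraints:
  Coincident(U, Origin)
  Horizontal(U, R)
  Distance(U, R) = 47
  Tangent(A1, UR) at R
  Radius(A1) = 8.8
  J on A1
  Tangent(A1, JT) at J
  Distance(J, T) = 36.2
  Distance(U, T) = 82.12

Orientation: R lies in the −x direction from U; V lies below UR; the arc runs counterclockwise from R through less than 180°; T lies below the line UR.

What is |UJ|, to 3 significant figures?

54.3

U is at the origin; U and R share the same y with |UR| = 47.0 and R on the −x side, so R = (-47.0, 0.00). Tangency of A1 to UR means the radius VR is perpendicular to UR, so V = R + (0, -8.8) = (-47.0, -8.80). Since VJ ⟂ JT (tangency), |VT| = √(8.8² + 36.2²) = 37.3 regardless of where J sits on A1. So T lies on both circle(U, 82.12) and circle(V, 37.3); the below-UR intersection is T = (-75.1, -33.3). J is the foot of the tangent from T: J = (-54.2, -3.72).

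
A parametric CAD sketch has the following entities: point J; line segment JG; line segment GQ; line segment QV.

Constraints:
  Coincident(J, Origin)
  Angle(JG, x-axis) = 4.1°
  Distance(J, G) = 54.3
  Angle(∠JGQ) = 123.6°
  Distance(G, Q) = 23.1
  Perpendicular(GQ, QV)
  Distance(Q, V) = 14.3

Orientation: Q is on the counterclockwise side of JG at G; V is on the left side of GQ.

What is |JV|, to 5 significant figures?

61.493

J is at the origin; JG runs at 4.1° with length 54.3, so G = 54.3·(cos 4.1°, sin 4.1°) = (54.161, 3.8823). ∠JGQ = 123.6°, so GQ runs at 4.1° + (180° − 123.6°) = 60.500° from the x-axis; with |GQ| = 23.1, Q = G + 23.1·(cos 60.500°, sin 60.500°) = (65.536, 23.988). GQ is perpendicular to QV; with |QV| = 14.3 on the left of GQ, V = Q + 14.3·(-0.87036, 0.49242) = (53.090, 31.029). Then |JV| = |V − J| = 61.493.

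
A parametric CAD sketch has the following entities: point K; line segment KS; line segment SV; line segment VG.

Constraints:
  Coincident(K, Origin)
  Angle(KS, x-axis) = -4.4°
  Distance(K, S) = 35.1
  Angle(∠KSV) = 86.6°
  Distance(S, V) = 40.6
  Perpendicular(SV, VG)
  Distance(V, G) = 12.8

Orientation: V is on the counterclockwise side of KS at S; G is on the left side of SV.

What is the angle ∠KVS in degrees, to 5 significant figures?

42.291°

K is at the origin; KS runs at -4.4° with length 35.1, so S = 35.1·(cos -4.4°, sin -4.4°) = (34.997, -2.6928). ∠KSV = 86.6°, so SV runs at -4.4° + (180° − 86.6°) = 89.000° from the x-axis; with |SV| = 40.6, V = S + 40.6·(cos 89.000°, sin 89.000°) = (35.705, 37.901). Then cos ∠KVS = VK·VS / (|VK||VS|), giving 42.291°.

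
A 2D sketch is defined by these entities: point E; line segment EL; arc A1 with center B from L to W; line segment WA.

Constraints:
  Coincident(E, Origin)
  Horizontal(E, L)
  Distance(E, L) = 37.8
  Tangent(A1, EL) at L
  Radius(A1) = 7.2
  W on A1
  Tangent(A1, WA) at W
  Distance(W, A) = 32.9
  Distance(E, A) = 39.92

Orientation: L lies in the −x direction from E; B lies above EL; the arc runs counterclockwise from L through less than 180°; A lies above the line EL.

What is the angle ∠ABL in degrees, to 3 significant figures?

146°

E is at the origin; E and L share the same y with |EL| = 37.8 and L on the −x side, so L = (-37.8, 0.00). Since A1 is tangent to EL there, BL ⟂ EL, so B = L + (0, 7.2) = (-37.8, 7.20). Since BW ⟂ WA (tangency), |BA| = √(7.2² + 32.9²) = 33.7 regardless of where W sits on A1. So A lies on both circle(E, 39.92) and circle(B, 33.7); the above-EL intersection is A = (-19.0, 35.1). W is the foot of the tangent from A: W = (-31.1, 4.54).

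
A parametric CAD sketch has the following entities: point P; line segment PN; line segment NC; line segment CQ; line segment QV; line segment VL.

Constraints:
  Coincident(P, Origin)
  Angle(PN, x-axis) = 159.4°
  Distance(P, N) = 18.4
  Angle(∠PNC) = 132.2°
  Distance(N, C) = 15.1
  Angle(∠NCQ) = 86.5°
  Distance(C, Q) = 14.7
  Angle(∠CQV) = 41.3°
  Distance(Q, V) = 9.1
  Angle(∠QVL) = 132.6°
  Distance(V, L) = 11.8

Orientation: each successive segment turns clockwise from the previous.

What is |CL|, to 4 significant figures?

6.128

P is at the origin; PN runs at 159.4° with length 18.4, so N = (-17.22, 6.474). ∠PNC = 132.2° gives NC at 111.6° from the x-axis; with |NC| = 15.1, C = (-22.78, 20.51). ∠NCQ = 86.5° gives CQ at 18.10° from the x-axis; with |CQ| = 14.7, Q = (-8.810, 25.08). ∠CQV = 41.3° gives QV at -120.6° from the x-axis; with |QV| = 9.1, V = (-13.44, 17.25). ∠QVL = 132.6° gives VL at -168.0° from the x-axis; with |VL| = 11.8, L = (-24.98, 14.79). Then |CL| = |L − C| = 6.128.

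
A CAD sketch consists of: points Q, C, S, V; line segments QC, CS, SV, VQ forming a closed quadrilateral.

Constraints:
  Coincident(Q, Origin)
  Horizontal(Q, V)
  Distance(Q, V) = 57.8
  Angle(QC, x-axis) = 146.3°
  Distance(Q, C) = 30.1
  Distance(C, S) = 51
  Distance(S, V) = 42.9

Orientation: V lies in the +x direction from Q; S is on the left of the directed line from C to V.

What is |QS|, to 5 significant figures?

36.991

Checks: |CS| = 51.00 ✓; |SV| = 42.90 ✓.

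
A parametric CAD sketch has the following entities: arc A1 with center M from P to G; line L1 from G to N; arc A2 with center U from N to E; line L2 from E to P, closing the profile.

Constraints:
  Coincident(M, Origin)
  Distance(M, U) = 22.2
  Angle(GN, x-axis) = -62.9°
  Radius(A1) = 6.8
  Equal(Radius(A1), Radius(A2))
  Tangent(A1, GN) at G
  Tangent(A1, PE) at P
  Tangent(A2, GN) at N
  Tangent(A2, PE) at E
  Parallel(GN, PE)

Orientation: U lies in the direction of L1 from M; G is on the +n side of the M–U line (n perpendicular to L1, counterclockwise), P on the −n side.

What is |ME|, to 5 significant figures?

23.218

The slot axis is L1's direction at -62.9°, so u = (cos -62.9°, sin -62.9°) = (0.45554, -0.89021) and n = (−sin -62.9°, cos -62.9°) = (0.89021, 0.45554). M is at the origin and U lies 22.2 along u from M, so U = 22.2·u = (10.113, -19.763). Tangency of A1 to both parallel lines with radius 6.8 puts G and P at M ± 6.8·n: G = (6.0534, 3.0977), P = (-6.0534, -3.0977). Equal radii place N and E the same way about U: N = U + 6.8·n = (16.167, -16.665), E = U − 6.8·n = (4.0596, -22.860). Then |ME| = |E − M| = 23.218.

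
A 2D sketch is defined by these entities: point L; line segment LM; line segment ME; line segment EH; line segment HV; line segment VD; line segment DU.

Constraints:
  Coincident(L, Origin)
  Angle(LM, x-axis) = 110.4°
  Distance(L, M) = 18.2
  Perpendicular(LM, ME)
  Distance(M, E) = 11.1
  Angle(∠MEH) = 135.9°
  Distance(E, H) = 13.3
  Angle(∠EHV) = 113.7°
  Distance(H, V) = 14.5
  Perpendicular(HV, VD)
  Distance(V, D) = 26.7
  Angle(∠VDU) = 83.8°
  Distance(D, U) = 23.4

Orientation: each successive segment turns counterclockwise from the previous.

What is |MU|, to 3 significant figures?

7.46

HV is perpendicular to VD, so VD runs at 40.8°; with |VD| = 26.7, D = (7.21, 7.65). ∠VDU = 83.8° gives DU at 137° from the x-axis; with |DU| = 23.4, U = (-9.90, 23.6). Then |MU| = |U − M| = 7.46.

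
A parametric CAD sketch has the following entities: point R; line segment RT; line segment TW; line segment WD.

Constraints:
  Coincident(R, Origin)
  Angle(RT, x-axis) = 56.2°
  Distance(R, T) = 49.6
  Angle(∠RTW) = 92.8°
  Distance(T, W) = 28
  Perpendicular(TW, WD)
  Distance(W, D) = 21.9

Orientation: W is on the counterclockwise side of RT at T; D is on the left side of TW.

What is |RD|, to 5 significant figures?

41.104

R is at the origin; RT runs at 56.2° with length 49.6, so T = 49.6·(cos 56.2°, sin 56.2°) = (27.592, 41.217). ∠RTW = 92.8°, so TW runs at 56.2° + (180° − 92.8°) = 143.40° from the x-axis; with |TW| = 28.0, W = T + 28.0·(cos 143.40°, sin 143.40°) = (5.1134, 57.911). TW ⟂ WD; with |WD| = 21.9 on the left of TW, D = W + 21.9·(-0.59622, -0.80282) = (-7.9440, 40.329). Then |RD| = |D − R| = 41.104.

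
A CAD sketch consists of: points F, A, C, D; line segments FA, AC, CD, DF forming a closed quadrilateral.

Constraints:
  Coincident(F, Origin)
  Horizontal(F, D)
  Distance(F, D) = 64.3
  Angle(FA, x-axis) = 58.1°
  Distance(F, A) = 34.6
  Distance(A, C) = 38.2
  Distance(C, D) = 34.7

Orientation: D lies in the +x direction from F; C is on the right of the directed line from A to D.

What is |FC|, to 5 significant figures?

31.064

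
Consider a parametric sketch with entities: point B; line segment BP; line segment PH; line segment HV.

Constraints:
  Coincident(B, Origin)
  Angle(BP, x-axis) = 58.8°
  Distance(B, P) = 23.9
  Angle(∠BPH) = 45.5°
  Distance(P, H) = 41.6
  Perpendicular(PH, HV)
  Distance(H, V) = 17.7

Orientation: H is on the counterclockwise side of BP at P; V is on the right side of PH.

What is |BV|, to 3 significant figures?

42.7

B is at the origin; BP runs at 58.8° with length 23.9, so P = 23.9·(cos 58.8°, sin 58.8°) = (12.4, 20.4). ∠BPH = 45.5°, so PH runs at 58.8° + (180° − 45.5°) = 193° from the x-axis; with |PH| = 41.6, H = P + 41.6·(cos 193°, sin 193°) = (-28.1, 10.9). The perpendicularity gives HV at right angles to PH; with |HV| = 17.7 on the right of PH, V = H + 17.7·(-0.230, 0.973) = (-32.2, 28.1). Then |BV| = |V − B| = 42.7.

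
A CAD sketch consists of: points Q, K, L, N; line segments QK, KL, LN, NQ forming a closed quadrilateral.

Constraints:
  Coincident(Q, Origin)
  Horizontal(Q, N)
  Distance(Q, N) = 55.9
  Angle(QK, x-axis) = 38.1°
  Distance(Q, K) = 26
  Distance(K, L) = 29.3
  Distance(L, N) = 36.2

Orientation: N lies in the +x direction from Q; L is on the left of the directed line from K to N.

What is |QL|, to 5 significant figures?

55.300

Q is at the origin; QN is horizontal with |QN| = 55.9 and N in +x, so N = (55.9, 0). QK runs at 38.1° with |QK| = 26.0, so K = (20.460, 16.043). L is determined by |KL| = 29.3 and |LN| = 36.2 together: it lies at the intersection of circle(K, 29.3) and circle(N, 36.2). With |KN| = 38.902, the foot of the radical line on KN is 13.642 from K and the perpendicular offset is √(29.3² − 13.642²) = 25.930. Taking the left-of-KN solution: L = (43.582, 34.040).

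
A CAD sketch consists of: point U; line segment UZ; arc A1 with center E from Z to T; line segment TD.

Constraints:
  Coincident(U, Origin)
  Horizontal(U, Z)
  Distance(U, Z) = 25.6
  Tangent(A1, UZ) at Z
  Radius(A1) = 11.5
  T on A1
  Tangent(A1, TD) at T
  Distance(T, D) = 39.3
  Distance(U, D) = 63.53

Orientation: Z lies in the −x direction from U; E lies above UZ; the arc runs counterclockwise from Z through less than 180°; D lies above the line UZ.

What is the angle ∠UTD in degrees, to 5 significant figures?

173.48°

U is at the origin; UZ is horizontal with |UZ| = 25.6 and Z on the −x side, so Z = (-25.600, 0.0000). The tangent condition forces EZ to be normal to UZ, so E = Z + (0, 11.5) = (-25.600, 11.500). Since ET ⟂ TD (tangency), |ED| = √(11.5² + 39.3²) = 40.948 regardless of where T sits on A1. So D lies on both circle(U, 63.53) and circle(E, 40.948); the above-UZ intersection is D = (-38.900, 50.228). T is the foot of the tangent from D: T = (-16.210, 18.140).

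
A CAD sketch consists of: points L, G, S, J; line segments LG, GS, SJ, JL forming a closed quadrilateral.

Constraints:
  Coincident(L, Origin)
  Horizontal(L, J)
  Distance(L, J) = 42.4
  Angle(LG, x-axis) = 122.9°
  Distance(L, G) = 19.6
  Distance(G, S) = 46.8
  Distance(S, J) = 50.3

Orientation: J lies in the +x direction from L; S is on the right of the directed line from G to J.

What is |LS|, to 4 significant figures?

28.85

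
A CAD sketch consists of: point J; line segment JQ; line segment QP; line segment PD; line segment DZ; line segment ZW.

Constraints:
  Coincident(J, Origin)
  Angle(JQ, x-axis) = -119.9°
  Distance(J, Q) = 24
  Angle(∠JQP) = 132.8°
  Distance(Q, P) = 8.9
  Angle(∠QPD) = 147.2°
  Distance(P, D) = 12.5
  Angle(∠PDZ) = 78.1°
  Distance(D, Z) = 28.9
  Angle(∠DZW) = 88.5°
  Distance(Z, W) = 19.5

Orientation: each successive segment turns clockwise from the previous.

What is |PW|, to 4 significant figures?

26.81

J is at the origin; JQ runs at -119.9° with length 24.0, so Q = (-11.96, -20.81). ∠JQP = 132.8° gives QP at -167.1° from the x-axis; with |QP| = 8.9, P = (-20.64, -22.79). ∠QPD = 147.2° gives PD at 160.1° from the x-axis; with |PD| = 12.5, D = (-32.39, -18.54). ∠PDZ = 78.1° gives DZ at 58.20° from the x-axis; with |DZ| = 28.9, Z = (-17.16, 6.024). ∠DZW = 88.5° gives ZW at -33.30° from the x-axis; with |ZW| = 19.5, W = (-0.8654, -4.682). Then |PW| = |W − P| = 26.81.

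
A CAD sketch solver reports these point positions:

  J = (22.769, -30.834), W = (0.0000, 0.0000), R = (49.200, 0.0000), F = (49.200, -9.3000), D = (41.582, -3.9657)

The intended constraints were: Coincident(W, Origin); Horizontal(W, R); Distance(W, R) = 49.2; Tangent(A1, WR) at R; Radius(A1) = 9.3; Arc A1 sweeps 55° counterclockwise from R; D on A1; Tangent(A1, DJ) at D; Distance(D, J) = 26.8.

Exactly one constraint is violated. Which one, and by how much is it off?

Distance(D, J) = 26.8 — off by 6.00.

W = (0.00, 0.00) ✓; W.y = 0.00, R.y = 0.00 ✓; |WR| = 49.20 ✓; ∠(FR, RW) = 90.00° ✓; |FR| = 9.300 ✓; bearing(F→D) − bearing(F→R) = 55.00° ✓; |FD| = 9.300 ✓; ∠(FD, DJ) = 90.00° ✓; |DJ| = 32.80 ✗.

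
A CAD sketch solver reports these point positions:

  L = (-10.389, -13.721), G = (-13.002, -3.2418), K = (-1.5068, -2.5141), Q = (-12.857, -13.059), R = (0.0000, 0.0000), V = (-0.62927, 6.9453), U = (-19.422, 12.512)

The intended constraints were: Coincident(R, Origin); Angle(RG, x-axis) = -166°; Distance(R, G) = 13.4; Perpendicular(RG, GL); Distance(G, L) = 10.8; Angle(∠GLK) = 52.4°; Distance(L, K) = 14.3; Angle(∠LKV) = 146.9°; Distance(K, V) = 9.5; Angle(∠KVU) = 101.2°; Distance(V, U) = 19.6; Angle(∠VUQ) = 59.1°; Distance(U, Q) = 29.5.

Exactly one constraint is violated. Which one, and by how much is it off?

Distance(U, Q) = 29.5 — off by 3.10.

R = (0.00, 0.00) ✓; RG at -166.0° ✓; |RG| = 13.40 ✓; ∠(RG, GL) = 90.00° ✓; |GL| = 10.80 ✓; ∠GLK = 52.40° ✓; |LK| = 14.30 ✓; ∠LKV = 146.9° ✓; |KV| = 9.500 ✓; ∠KVU = 101.2° ✓; |VU| = 19.60 ✓; ∠VUQ = 59.10° ✓; |UQ| = 26.40 ✗.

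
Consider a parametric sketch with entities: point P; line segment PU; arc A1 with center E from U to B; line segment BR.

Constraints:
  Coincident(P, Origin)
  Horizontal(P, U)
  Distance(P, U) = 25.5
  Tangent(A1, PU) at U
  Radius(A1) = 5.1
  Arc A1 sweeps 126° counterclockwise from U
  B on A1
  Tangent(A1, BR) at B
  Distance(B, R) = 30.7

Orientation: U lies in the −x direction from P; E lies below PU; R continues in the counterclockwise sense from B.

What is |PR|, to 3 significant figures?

34.9

P is at the origin; PU is horizontal with |PU| = 25.5 and U on the −x side, so U = (-25.5, 0.00). A1 meets PU tangentially, so EU is at right angles to PU, so E = U + (0, -5.1) = (-25.5, -5.10). On A1, U sits at bearing 90° from E; a 126° counterclockwise sweep puts B at bearing 216°, so B = E + 5.1·(cos 216°, sin 216°) = (-29.6, -8.10). Tangency of A1 to BR means the radius EB is perpendicular to BR, so BR runs along (−sin 216°, cos 216°); with |BR| = 30.7, R = (-11.6, -32.9). Then |PR| = |R − P| = 34.9.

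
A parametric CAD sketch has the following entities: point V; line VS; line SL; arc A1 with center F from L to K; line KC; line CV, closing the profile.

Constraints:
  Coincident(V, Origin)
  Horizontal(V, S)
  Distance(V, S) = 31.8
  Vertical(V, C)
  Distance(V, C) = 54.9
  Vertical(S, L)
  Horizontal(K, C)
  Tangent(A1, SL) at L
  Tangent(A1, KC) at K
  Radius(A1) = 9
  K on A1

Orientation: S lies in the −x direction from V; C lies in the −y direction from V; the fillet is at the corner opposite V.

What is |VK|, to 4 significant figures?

59.45

The virtual corner opposite V is at (-31.80, -54.90). A1 meets SL tangentially, so FL is at right angles to SL and A1 meets KC tangentially, so FK is at right angles to KC, with radius 9.0, so the center F sits 9.0 in from both sides at F = (-22.80, -45.90). That places the tangent points at L = (-31.80, -45.90) on SL and K = (-22.80, -54.90) on KC. Then |VK| = |K − V| = 59.45.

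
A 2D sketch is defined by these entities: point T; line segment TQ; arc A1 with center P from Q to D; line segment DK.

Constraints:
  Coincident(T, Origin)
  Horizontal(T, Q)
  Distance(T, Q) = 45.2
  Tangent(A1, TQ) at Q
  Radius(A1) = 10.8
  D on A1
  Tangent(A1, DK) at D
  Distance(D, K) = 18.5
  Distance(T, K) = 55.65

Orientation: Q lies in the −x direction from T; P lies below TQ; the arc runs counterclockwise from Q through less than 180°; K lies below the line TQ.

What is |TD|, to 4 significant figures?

56.92

Checks: |TQ| = 45.20 ✓; |PD| = 10.80 ✓; ∠(PD, DK) = 90.00° ✓; |DK| = 18.50 ✓; |TK| = 55.65 ✓.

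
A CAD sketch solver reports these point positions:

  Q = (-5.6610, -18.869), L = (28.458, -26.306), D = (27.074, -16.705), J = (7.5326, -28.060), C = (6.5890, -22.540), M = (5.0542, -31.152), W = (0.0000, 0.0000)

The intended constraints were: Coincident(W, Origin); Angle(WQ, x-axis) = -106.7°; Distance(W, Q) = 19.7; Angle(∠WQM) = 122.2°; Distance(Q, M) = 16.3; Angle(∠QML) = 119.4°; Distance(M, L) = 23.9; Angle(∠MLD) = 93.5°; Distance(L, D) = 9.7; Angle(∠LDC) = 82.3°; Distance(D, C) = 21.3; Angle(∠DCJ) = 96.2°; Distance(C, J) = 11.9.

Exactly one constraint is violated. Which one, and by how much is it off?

Distance(C, J) = 11.9 — off by 6.30.

W = (0.00, 0.00) ✓; WQ at -106.7° ✓; |WQ| = 19.70 ✓; ∠WQM = 122.2° ✓; |QM| = 16.30 ✓; ∠QML = 119.4° ✓; |ML| = 23.90 ✓; ∠MLD = 93.50° ✓; |LD| = 9.700 ✓; ∠LDC = 82.30° ✓; |DC| = 21.30 ✓; ∠DCJ = 96.20° ✓; |CJ| = 5.600 ✗.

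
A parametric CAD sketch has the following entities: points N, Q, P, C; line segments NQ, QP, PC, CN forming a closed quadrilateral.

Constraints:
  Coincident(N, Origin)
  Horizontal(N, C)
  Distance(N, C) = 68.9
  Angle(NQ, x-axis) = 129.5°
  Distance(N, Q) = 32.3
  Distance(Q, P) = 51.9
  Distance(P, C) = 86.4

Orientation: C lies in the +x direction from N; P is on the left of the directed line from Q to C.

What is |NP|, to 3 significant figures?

66.3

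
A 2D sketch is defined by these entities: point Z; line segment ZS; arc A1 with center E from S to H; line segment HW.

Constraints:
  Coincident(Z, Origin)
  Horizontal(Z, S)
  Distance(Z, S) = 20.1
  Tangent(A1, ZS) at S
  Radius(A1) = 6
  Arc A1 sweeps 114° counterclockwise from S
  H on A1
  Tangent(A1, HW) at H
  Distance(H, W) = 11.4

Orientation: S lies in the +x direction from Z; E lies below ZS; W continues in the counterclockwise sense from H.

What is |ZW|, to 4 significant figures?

26.95

On A1, S sits at bearing 90° from E; a 114° counterclockwise sweep puts H at bearing 204°, so H = E + 6.0·(cos 204°, sin 204°) = (14.62, -8.440). Since A1 is tangent to HW there, EH ⟂ HW, so HW runs along (−sin 204°, cos 204°); with |HW| = 11.4, W = (19.26, -18.85). Then |ZW| = |W − Z| = 26.95.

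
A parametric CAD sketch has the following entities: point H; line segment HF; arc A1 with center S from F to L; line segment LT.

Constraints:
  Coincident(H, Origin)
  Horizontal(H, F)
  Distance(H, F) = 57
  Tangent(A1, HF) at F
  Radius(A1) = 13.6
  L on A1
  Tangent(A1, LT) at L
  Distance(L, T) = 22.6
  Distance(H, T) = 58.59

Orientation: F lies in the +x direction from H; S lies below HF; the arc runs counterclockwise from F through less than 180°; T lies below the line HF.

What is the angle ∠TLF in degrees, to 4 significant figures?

132.7°

Checks: ∠(SF, FH) = 90.00° ✓; |SL| = 13.60 ✓; ∠(SL, LT) = 90.00° ✓; |LT| = 22.60 ✓; |HT| = 58.59 ✓.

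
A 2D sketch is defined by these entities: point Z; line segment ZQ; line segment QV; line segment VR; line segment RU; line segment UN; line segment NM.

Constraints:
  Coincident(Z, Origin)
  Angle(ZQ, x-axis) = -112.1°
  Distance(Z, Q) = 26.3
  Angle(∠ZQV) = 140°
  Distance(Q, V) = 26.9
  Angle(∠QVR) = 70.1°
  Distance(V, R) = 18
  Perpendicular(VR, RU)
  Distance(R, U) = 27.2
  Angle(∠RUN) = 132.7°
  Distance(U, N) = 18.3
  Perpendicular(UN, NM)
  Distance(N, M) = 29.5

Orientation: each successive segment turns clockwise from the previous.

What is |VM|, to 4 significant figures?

23.67

Z is at the origin; ZQ runs at -112.1° with length 26.3, so Q = (-9.895, -24.37). ∠ZQV = 140.0° gives QV at -152.1° from the x-axis; with |QV| = 26.9, V = (-33.67, -36.96). ∠QVR = 70.1° gives VR at 98.00° from the x-axis; with |VR| = 18.0, R = (-36.17, -19.13). VR ⟂ RU, so RU runs at 8.000°; with |RU| = 27.2, U = (-9.238, -15.34). ∠RUN = 132.7° gives UN at -39.30° from the x-axis; with |UN| = 18.3, N = (4.923, -26.94). UN is perpendicular to NM, so NM runs at -129.3°; with |NM| = 29.5, M = (-13.76, -49.76). Then |VM| = |M − V| = 23.67.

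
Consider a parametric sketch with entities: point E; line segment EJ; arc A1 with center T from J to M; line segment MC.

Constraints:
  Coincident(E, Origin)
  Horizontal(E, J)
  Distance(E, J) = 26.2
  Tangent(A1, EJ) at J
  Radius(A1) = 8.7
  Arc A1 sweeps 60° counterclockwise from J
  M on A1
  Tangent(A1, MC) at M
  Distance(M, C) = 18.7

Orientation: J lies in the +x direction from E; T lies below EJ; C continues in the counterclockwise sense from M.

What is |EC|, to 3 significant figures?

22.6

E is at the origin; EJ is horizontal with |EJ| = 26.2 and J on the +x side, so J = (26.2, 0.00). The tangent condition forces TJ to be normal to EJ, so T = J + (0, -8.7) = (26.2, -8.70). On A1, J sits at bearing 90° from T; a 60° counterclockwise sweep puts M at bearing 150°, so M = T + 8.7·(cos 150°, sin 150°) = (18.7, -4.35). A1 meets MC tangentially, so TM is at right angles to MC, so MC runs along (−sin 150°, cos 150°); with |MC| = 18.7, C = (9.32, -20.5). Then |EC| = |C − E| = 22.6.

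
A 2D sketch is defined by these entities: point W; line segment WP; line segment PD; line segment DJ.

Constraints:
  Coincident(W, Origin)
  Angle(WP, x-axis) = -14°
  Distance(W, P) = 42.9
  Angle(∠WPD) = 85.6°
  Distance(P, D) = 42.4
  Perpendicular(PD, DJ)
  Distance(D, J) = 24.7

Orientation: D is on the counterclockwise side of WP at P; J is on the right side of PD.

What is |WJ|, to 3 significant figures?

78.0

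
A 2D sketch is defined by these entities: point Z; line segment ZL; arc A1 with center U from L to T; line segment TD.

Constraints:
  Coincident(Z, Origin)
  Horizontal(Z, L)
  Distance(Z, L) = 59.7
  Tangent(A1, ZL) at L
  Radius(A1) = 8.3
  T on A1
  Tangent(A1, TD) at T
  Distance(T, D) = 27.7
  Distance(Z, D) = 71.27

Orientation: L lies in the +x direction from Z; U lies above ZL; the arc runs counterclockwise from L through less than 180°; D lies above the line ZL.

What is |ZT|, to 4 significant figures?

68.53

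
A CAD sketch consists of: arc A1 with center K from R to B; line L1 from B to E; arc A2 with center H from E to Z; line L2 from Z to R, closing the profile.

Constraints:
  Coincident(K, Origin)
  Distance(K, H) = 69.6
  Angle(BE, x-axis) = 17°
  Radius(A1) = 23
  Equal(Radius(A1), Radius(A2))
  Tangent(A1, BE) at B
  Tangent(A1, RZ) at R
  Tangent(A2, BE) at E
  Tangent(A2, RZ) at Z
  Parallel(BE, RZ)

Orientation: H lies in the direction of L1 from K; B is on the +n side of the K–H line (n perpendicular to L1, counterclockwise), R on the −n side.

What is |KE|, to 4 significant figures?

73.30

The slot axis is L1's direction at 17.0°, so u = (cos 17.0°, sin 17.0°) = (0.9563, 0.2924) and n = (−sin 17.0°, cos 17.0°) = (-0.2924, 0.9563). K is at the origin and H lies 69.6 along u from K, so H = 69.6·u = (66.56, 20.35). Tangency of A1 to both parallel lines with radius 23.0 puts B and R at K ± 23.0·n: B = (-6.725, 22.00), R = (6.725, -22.00). Equal radii place E and Z the same way about H: E = H + 23.0·n = (59.83, 42.34), Z = H − 23.0·n = (73.28, -1.646). Then |KE| = |E − K| = 73.30.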